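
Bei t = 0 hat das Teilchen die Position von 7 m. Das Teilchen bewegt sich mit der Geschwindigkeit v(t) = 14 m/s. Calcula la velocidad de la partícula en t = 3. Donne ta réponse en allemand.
Wir haben die Geschwindigkeit v(t) = 14. Durch Einsetzen von t = 3: v(3) = 14.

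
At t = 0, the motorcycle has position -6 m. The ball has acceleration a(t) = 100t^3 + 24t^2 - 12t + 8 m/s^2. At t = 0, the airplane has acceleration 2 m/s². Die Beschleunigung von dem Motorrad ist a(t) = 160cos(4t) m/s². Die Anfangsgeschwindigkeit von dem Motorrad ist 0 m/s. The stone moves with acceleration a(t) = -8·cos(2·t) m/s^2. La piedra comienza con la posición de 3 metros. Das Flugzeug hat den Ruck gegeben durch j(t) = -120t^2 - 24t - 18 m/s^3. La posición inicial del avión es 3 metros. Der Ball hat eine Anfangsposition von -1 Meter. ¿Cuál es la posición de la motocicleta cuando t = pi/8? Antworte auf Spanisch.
Partiendo de la aceleración a(t) = 160·cos(4·t), tomamos 2 integrales. Tomando ∫a(t)dt y aplicando v(0) = 0, encontramos v(t) = 40·sin(4·t). La antiderivada de la velocidad, con x(0) = -6, da la posición: x(t) = 4 - 10·cos(4·t). Tenemos la posición x(t) = 4 - 10·cos(4·t). Sustituyendo t = pi/8: x(pi/8) = 4.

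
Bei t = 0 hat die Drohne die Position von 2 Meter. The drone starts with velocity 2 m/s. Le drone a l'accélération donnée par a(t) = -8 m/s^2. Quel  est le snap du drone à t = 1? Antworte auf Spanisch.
Debemos derivar nuestra ecuación de la aceleración a(t) = -8 2 veces. Tomando d/dt de a(t), encontramos j(t) = 0. Tomando d/dt de j(t), encontramos s(t) = 0. Tenemos el snap s(t) = 0. Sustituyendo t = 1: s(1) = 0.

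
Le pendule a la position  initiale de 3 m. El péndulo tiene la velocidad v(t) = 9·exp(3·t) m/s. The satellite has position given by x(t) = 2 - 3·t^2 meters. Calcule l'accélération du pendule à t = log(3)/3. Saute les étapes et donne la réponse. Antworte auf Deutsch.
Bei t = log(3)/3, a = 81.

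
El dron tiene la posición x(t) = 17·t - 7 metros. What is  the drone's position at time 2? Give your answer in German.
Mit x(t) = 17·t - 7 und Einsetzen von t = 2, finden wir x = 27.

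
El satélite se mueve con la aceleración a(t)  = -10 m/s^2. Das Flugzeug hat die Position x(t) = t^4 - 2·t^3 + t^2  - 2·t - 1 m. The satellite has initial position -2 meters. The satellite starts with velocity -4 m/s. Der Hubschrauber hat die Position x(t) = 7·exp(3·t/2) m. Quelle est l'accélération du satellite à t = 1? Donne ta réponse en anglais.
We have acceleration a(t) = -10. Substituting t = 1: a(1) = -10.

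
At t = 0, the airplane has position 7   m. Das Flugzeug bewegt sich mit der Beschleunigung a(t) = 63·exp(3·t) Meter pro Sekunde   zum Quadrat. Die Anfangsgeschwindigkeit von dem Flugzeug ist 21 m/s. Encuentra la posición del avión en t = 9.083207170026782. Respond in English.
Starting from acceleration a(t) = 63·exp(3·t), we take 2 integrals. Taking ∫a(t)dt and applying v(0) = 21, we find v(t) = 21·exp(3·t). Integrating velocity and using the initial condition x(0) = 7, we get x(t) = 7·exp(3·t). We have position x(t) = 7·exp(3·t). Substituting t = 9.083207170026782: x(9.083207170026782) = 4780334595954.08.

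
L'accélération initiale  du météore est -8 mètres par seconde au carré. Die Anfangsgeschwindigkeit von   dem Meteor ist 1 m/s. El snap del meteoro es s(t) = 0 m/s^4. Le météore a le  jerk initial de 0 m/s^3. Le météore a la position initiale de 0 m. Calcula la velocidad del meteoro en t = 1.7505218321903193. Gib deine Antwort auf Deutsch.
Um dies zu lösen, müssen wir 3 Stammfunktionen unserer Gleichung für den Snap s(t) = 0 finden. Das Integral von dem Snap ist der Ruck. Mit j(0) = 0 erhalten wir j(t) = 0. Das Integral von dem Ruck ist die Beschleunigung. Mit a(0) = -8 erhalten wir a(t) = -8. Die Stammfunktion von der Beschleunigung ist die Geschwindigkeit. Mit v(0) = 1 erhalten wir v(t) = 1 - 8·t. Aus der Gleichung für die Geschwindigkeit v(t) = 1 - 8·t, setzen wir t = 1.7505218321903193 ein und erhalten v = -13.0041746575226.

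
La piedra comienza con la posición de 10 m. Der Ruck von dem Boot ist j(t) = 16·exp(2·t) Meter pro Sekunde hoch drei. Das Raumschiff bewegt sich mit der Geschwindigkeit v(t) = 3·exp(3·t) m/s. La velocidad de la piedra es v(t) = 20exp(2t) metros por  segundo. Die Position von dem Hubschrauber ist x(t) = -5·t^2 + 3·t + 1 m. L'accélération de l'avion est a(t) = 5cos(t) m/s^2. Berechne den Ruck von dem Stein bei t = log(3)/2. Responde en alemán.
Wir müssen unsere Gleichung für die Geschwindigkeit v(t) = 20·exp(2·t) 2-mal ableiten. Durch Ableiten von der Geschwindigkeit erhalten wir die Beschleunigung: a(t) = 40·exp(2·t). Mit d/dt von a(t) finden wir j(t) = 80·exp(2·t). Aus der Gleichung für den Ruck j(t) = 80·exp(2·t), setzen wir t = log(3)/2 ein und erhalten j = 240.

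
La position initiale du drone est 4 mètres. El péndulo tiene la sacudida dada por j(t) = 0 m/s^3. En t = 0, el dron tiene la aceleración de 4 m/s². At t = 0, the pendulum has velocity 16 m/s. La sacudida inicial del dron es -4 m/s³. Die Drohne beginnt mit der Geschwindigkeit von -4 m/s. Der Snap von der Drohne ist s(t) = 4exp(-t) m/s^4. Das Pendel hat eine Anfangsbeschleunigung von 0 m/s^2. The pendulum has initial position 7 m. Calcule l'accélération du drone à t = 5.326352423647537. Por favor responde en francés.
Nous devons trouver l'intégrale de notre équation du snap s(t) = 4·exp(-t) 2 fois. En prenant ∫s(t)dt et en appliquant j(0) = -4, nous trouvons j(t) = -4·exp(-t). La primitive du jerk, avec a(0) = 4, donne l'accélération: a(t) = 4·exp(-t). En utilisant a(t) = 4·exp(-t) et en substituant t = 5.326352423647537, nous trouvons a = 0.0194470855656609.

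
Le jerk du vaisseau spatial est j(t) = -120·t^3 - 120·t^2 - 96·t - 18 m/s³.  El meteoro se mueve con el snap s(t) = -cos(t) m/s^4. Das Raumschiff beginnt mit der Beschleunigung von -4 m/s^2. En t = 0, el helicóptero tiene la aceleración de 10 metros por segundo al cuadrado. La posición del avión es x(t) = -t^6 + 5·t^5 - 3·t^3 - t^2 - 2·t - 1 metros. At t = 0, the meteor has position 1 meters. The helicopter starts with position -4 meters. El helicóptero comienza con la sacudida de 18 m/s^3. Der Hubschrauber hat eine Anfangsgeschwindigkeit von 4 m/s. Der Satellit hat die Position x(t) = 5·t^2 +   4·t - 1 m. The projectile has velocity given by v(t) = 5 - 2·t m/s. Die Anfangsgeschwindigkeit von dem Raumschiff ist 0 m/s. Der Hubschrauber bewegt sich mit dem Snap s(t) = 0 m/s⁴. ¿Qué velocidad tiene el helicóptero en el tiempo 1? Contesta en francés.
Nous devons trouver l'intégrale de notre équation du snap s(t) = 0 3 fois. En intégrant le snap et en utilisant la condition initiale j(0) = 18, nous obtenons j(t) = 18. En prenant ∫j(t)dt et en appliquant a(0) = 10, nous trouvons a(t) = 18·t + 10. L'intégrale de l'accélération, avec v(0) = 4, donne la vitesse: v(t) = 9·t^2 + 10·t + 4. En utilisant v(t) = 9·t^2 + 10·t + 4 et en substituant t = 1, nous trouvons v = 23.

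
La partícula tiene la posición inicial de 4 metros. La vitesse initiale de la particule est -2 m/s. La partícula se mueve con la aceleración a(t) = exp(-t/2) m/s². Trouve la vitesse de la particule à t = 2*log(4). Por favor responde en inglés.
We must find the antiderivative of our acceleration equation a(t) = exp(-t/2) 1 time. The antiderivative of acceleration, with v(0) = -2, gives velocity: v(t) = -2·exp(-t/2). From the given velocity equation v(t) = -2·exp(-t/2), we substitute t = 2*log(4) to get v = -1/2.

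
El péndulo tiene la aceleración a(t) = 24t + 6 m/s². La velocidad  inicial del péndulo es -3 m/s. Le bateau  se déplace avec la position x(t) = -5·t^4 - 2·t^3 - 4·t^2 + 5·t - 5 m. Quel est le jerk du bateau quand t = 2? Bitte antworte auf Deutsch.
Wir müssen unsere Gleichung für die Position x(t) = -5·t^4 - 2·t^3 - 4·t^2 + 5·t - 5 3-mal ableiten. Die Ableitung von der Position ergibt die Geschwindigkeit: v(t) = -20·t^3 - 6·t^2 - 8·t + 5. Durch Ableiten von der Geschwindigkeit erhalten wir die Beschleunigung: a(t) = -60·t^2 - 12·t - 8. Die Ableitung von der Beschleunigung ergibt den Ruck: j(t) = -120·t - 12. Mit j(t) = -120·t - 12 und Einsetzen von t = 2, finden wir j = -252.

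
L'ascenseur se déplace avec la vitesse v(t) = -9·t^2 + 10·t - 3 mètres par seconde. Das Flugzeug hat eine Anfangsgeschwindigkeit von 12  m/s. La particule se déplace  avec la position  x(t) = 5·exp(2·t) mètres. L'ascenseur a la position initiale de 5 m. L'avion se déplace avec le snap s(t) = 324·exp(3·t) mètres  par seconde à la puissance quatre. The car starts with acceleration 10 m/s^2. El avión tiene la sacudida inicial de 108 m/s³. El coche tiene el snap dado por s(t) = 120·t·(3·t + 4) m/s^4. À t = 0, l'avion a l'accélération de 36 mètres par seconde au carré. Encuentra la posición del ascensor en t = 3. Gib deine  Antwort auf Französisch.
Nous devons trouver la primitive de notre équation de la vitesse v(t) = -9·t^2 + 10·t - 3 1 fois. En prenant ∫v(t)dt et en appliquant x(0) = 5, nous trouvons x(t) = -3·t^3 + 5·t^2 - 3·t + 5. Nous avons la position x(t) = -3·t^3 + 5·t^2 - 3·t + 5. En substituant t = 3: x(3) = -40.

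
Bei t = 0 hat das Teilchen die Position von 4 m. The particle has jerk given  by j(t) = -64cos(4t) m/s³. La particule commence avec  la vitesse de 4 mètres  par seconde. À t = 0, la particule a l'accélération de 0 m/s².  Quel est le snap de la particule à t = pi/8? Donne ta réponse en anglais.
To solve this, we need to take 1 derivative of our jerk equation j(t) = -64·cos(4·t). Differentiating jerk, we get snap: s(t) = 256·sin(4·t). We have snap s(t) = 256·sin(4·t). Substituting t = pi/8: s(pi/8) = 256.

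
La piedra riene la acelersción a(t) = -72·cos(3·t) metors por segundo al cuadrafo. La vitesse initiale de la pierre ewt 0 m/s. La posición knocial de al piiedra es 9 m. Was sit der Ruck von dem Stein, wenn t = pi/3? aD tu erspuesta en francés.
Pour résoudre ceci, nous devons prendre 1 dérivée de notre équation de l'accélération a(t) = -72·cos(3·t). La dérivée de l'accélération donne le jerk: j(t) = 216·sin(3·t). De l'équation du jerk j(t) = 216·sin(3·t), nous substituons t = pi/3 pour obtenir j = 0.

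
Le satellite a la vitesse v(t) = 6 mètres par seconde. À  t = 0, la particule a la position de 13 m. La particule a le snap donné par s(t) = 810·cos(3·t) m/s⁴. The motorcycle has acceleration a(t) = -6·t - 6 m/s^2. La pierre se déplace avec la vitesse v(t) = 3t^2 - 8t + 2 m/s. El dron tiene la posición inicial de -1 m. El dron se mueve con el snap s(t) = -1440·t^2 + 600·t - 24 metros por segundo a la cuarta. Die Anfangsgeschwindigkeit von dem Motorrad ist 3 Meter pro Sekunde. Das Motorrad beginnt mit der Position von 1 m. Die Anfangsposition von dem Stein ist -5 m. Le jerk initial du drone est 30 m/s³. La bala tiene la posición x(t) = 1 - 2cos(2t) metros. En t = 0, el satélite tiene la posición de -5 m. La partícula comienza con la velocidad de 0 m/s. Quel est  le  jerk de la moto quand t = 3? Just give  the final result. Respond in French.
La réponse est -6.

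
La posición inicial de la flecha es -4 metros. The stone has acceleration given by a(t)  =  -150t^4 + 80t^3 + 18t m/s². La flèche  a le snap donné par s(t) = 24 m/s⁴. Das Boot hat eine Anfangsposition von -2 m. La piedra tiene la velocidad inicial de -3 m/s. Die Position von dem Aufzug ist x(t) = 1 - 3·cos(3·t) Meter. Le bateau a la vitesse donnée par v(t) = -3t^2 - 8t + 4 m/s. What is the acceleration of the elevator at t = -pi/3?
We must differentiate our position equation x(t) = 1 - 3·cos(3·t) 2 times. Differentiating position, we get velocity: v(t) = 9·sin(3·t). The derivative of velocity gives acceleration: a(t) = 27·cos(3·t). Using a(t) = 27·cos(3·t) and substituting t = -pi/3, we find a = -27.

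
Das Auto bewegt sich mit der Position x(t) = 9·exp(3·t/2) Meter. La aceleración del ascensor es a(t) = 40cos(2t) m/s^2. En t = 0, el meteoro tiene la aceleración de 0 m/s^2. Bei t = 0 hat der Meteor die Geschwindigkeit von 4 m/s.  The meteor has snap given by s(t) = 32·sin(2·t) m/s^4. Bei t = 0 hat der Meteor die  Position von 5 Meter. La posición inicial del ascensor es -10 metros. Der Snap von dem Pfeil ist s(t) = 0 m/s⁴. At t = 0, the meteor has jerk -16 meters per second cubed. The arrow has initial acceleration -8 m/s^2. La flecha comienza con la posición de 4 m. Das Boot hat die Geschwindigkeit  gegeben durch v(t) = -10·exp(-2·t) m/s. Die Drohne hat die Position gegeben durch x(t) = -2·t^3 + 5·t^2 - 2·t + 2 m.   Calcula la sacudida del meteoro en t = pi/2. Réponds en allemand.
Wir müssen das Integral unserer Gleichung für den Snap s(t) = 32·sin(2·t) 1-mal finden. Durch Integration von dem Snap und Verwendung der Anfangsbedingung j(0) = -16, erhalten wir j(t) = -16·cos(2·t). Aus der Gleichung für den Ruck j(t) = -16·cos(2·t), setzen wir t = pi/2 ein und erhalten j = 16.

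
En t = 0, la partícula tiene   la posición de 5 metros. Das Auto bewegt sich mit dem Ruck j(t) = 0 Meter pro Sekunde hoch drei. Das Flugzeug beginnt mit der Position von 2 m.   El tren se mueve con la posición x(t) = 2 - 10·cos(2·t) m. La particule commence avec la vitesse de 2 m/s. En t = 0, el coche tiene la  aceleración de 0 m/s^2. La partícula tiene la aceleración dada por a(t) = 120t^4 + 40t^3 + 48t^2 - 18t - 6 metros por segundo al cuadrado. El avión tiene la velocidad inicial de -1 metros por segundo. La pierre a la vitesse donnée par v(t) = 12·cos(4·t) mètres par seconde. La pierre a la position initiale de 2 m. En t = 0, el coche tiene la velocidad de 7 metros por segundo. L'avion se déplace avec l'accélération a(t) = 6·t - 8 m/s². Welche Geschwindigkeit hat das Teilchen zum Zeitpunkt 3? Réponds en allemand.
Wir müssen das Integral unserer Gleichung für die Beschleunigung a(t) = 120·t^4 + 40·t^3 + 48·t^2 - 18·t - 6 1-mal finden. Die Stammfunktion von der Beschleunigung, mit v(0) = 2, ergibt die Geschwindigkeit: v(t) = 24·t^5 + 10·t^4 + 16·t^3 - 9·t^2 - 6·t + 2. Wir haben die Geschwindigkeit v(t) = 24·t^5 + 10·t^4 + 16·t^3 - 9·t^2 - 6·t + 2. Durch Einsetzen von t = 3: v(3) = 6977.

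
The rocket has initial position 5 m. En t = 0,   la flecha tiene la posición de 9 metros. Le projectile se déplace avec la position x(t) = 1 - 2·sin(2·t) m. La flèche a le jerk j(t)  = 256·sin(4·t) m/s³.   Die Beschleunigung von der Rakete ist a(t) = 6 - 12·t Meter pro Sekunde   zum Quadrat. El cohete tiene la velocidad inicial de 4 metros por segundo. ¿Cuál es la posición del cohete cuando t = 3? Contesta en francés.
En partant de l'accélération a(t) = 6 - 12·t, nous prenons 2 primitives. La primitive de l'accélération, avec v(0) = 4, donne la vitesse: v(t) = -6·t^2 + 6·t + 4. La primitive de la vitesse, avec x(0) = 5, donne la position: x(t) = -2·t^3 + 3·t^2 + 4·t + 5. De l'équation de la position x(t) = -2·t^3 + 3·t^2 + 4·t + 5, nous substituons t = 3 pour obtenir x = -10.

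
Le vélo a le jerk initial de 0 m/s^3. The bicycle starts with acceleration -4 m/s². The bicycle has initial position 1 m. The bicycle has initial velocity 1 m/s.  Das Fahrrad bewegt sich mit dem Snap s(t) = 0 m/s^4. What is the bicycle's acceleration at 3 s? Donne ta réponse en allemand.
Um dies zu lösen, müssen wir 2 Integrale unserer Gleichung für den Snap s(t) = 0 finden. Das Integral von dem Snap ist der Ruck. Mit j(0) = 0 erhalten wir j(t) = 0. Mit ∫j(t)dt und Anwendung von a(0) = -4, finden wir a(t) = -4. Wir haben die Beschleunigung a(t) = -4. Durch Einsetzen von t = 3: a(3) = -4.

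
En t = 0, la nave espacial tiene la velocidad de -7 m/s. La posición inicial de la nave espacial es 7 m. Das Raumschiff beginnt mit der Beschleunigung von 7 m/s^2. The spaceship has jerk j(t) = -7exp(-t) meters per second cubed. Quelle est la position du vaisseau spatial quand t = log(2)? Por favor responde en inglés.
To solve this, we need to take 3 integrals of our jerk equation j(t) = -7·exp(-t). The integral of jerk, with a(0) = 7, gives acceleration: a(t) = 7·exp(-t). The antiderivative of acceleration is velocity. Using v(0) = -7, we get v(t) = -7·exp(-t). The integral of velocity, with x(0) = 7, gives position: x(t) = 7·exp(-t). Using x(t) = 7·exp(-t) and substituting t = log(2), we find x = 7/2.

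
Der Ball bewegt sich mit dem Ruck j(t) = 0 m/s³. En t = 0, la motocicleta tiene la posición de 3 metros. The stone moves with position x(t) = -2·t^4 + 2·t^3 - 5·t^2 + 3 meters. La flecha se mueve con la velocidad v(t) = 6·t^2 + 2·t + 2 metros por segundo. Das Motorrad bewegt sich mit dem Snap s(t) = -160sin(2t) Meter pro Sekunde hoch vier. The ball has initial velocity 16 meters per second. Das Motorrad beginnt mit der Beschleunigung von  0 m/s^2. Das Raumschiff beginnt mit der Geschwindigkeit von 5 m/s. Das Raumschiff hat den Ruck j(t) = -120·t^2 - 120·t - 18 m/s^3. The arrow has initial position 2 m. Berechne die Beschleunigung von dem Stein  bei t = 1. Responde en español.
Partiendo de la posición x(t) = -2·t^4 + 2·t^3 - 5·t^2 + 3, tomamos 2 derivadas. Tomando d/dt de x(t), encontramos v(t) = -8·t^3 + 6·t^2 - 10·t. Tomando d/dt de v(t), encontramos a(t) = -24·t^2 + 12·t - 10. De la ecuación de la aceleración a(t) = -24·t^2 + 12·t - 10, sustituimos t = 1 para obtener a = -22.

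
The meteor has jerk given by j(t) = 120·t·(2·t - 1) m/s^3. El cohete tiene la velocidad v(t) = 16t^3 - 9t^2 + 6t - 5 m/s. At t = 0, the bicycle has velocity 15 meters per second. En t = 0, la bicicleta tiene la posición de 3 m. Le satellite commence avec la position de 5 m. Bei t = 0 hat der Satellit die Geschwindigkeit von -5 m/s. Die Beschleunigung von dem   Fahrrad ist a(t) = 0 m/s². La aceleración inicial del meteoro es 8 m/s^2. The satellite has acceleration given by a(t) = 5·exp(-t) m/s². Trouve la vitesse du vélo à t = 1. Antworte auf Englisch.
To solve this, we need to take 1 integral of our acceleration equation a(t) = 0. Taking ∫a(t)dt and applying v(0) = 15, we find v(t) = 15. Using v(t) = 15 and substituting t = 1, we find v = 15.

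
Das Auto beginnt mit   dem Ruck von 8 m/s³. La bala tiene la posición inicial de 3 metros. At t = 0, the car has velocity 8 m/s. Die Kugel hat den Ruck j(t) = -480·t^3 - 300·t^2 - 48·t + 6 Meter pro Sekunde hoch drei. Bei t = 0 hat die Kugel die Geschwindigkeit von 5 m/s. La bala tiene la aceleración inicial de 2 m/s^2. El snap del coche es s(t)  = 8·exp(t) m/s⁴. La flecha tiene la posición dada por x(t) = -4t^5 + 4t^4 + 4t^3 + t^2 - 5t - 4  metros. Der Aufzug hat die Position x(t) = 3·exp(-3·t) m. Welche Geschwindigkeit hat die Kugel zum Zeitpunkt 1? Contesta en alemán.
Wir müssen unsere Gleichung für den Ruck j(t) = -480·t^3 - 300·t^2 - 48·t + 6 2-mal integrieren. Die Stammfunktion von dem Ruck, mit a(0) = 2, ergibt die Beschleunigung: a(t) = -120·t^4 - 100·t^3 - 24·t^2 + 6·t + 2. Durch Integration von der Beschleunigung und Verwendung der Anfangsbedingung v(0) = 5, erhalten wir v(t) = -24·t^5 - 25·t^4 - 8·t^3 + 3·t^2 + 2·t + 5. Wir haben die Geschwindigkeit v(t) = -24·t^5 - 25·t^4 - 8·t^3 + 3·t^2 + 2·t + 5. Durch Einsetzen von t = 1: v(1) = -47.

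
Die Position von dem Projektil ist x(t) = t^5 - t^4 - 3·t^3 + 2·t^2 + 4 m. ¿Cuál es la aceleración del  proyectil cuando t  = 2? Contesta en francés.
En partant de la position x(t) = t^5 - t^4 - 3·t^3 + 2·t^2 + 4, nous prenons 2 dérivées. La dérivée de la position donne la vitesse: v(t) = 5·t^4 - 4·t^3 - 9·t^2 + 4·t. En prenant d/dt de v(t), nous trouvons a(t) = 20·t^3 - 12·t^2 - 18·t + 4. En utilisant a(t) = 20·t^3 - 12·t^2 - 18·t + 4 et en substituant t = 2, nous trouvons a = 80.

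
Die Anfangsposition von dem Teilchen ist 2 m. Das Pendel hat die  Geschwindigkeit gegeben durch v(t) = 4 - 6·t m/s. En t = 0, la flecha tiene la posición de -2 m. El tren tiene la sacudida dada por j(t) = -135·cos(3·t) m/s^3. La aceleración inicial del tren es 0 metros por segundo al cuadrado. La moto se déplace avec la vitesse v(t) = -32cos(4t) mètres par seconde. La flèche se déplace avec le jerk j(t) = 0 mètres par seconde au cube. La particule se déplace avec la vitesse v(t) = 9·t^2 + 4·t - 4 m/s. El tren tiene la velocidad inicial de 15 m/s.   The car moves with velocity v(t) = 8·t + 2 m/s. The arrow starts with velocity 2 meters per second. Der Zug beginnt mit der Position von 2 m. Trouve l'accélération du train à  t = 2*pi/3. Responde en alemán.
Ausgehend von dem Ruck j(t) = -135·cos(3·t), nehmen wir 1 Stammfunktion. Durch Integration von dem Ruck und Verwendung der Anfangsbedingung a(0) = 0, erhalten wir a(t) = -45·sin(3·t). Wir haben die Beschleunigung a(t) = -45·sin(3·t). Durch Einsetzen von t = 2*pi/3: a(2*pi/3) = 0.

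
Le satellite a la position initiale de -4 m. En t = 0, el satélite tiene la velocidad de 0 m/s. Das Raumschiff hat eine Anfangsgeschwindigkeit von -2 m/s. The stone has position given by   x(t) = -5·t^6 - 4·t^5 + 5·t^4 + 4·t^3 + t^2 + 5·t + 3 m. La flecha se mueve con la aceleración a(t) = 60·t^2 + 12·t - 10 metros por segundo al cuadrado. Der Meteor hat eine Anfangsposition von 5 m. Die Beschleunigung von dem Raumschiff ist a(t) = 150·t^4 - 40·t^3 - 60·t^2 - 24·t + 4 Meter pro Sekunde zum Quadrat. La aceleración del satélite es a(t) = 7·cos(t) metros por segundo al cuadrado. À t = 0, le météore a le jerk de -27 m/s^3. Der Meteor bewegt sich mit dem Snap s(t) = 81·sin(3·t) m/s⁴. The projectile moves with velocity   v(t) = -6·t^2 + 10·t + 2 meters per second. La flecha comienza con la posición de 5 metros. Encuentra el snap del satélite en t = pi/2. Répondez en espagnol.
Debemos derivar nuestra ecuación de la aceleración a(t) = 7·cos(t) 2 veces. Tomando d/dt de a(t), encontramos j(t) = -7·sin(t). Tomando d/dt de j(t), encontramos s(t) = -7·cos(t). Usando s(t) = -7·cos(t) y sustituyendo t = pi/2, encontramos s = 0.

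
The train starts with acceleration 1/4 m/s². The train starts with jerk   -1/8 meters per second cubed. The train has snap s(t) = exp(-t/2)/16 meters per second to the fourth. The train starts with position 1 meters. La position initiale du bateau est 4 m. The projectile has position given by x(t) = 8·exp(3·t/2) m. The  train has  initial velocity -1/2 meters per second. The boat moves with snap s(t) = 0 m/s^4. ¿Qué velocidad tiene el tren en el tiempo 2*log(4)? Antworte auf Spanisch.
Partiendo del snap s(t) = exp(-t/2)/16, tomamos 3 antiderivadas. Tomando ∫s(t)dt y aplicando j(0) = -1/8, encontramos j(t) = -exp(-t/2)/8. La integral de la sacudida es la aceleración. Usando a(0) = 1/4, obtenemos a(t) = exp(-t/2)/4. La integral de la aceleración, con v(0) = -1/2, da la velocidad: v(t) = -exp(-t/2)/2. Usando v(t) = -exp(-t/2)/2 y sustituyendo t = 2*log(4), encontramos v = -1/8.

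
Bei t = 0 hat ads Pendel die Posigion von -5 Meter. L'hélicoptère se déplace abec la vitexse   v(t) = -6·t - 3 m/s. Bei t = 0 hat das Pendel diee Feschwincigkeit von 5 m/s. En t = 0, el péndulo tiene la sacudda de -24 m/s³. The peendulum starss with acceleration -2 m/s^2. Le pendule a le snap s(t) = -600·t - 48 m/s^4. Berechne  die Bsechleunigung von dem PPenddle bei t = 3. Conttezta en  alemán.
Um dies zu lösen, müssen wir 2 Integrale unserer Gleichung für den Snap s(t) = -600·t - 48 finden. Durch Integration von dem Snap und Verwendung der Anfangsbedingung j(0) = -24, erhalten wir j(t) = -300·t^2 - 48·t - 24. Mit ∫j(t)dt und Anwendung von a(0) = -2, finden wir a(t) = -100·t^3 - 24·t^2 - 24·t - 2. Wir haben die Beschleunigung a(t) = -100·t^3 - 24·t^2 - 24·t - 2. Durch Einsetzen von t = 3: a(3) = -2990.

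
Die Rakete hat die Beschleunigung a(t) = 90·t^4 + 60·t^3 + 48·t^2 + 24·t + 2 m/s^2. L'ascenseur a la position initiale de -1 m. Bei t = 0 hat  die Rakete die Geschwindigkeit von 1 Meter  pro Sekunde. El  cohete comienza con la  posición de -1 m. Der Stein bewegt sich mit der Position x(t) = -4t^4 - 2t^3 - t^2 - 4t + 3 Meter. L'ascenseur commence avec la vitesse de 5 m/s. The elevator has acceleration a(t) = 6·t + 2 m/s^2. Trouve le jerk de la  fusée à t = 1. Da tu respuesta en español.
Partiendo de la aceleración a(t) = 90·t^4 + 60·t^3 + 48·t^2 + 24·t + 2, tomamos 1 derivada. Derivando la aceleración, obtenemos la sacudida: j(t) = 360·t^3 + 180·t^2 + 96·t + 24. Usando j(t) = 360·t^3 + 180·t^2 + 96·t + 24 y sustituyendo t = 1, encontramos j = 660.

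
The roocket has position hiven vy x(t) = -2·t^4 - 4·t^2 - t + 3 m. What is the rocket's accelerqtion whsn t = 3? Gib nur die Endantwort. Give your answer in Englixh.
a(3) = -224.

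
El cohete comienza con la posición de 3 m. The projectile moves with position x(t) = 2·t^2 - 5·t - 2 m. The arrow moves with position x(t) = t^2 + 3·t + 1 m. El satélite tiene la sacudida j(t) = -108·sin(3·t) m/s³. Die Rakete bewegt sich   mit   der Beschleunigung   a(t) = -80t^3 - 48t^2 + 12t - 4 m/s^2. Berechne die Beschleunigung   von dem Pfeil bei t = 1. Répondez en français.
Pour résoudre ceci, nous devons prendre 2 dérivées de notre équation de la position x(t) = t^2 + 3·t + 1. En dérivant la position, nous obtenons la vitesse: v(t) = 2·t + 3. La dérivée de la vitesse donne l'accélération: a(t) = 2. De l'équation de l'accélération a(t) = 2, nous substituons t = 1 pour obtenir a = 2.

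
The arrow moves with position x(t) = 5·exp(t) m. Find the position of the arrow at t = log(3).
From the given position equation x(t) = 5·exp(t), we substitute t = log(3) to get x = 15.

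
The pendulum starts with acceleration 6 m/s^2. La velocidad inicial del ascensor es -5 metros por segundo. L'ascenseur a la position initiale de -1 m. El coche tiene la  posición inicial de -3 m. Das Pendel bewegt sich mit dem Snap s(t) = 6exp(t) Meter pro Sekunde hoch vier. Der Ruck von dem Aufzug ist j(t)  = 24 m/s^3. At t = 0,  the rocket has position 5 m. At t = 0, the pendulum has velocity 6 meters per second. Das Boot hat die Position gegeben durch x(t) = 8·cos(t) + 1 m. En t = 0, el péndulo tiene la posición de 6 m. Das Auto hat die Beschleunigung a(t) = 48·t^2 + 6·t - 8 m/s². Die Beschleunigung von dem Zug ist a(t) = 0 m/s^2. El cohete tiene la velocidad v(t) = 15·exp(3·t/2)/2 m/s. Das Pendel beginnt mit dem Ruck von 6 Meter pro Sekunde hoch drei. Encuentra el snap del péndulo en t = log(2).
De la ecuación del snap s(t) = 6·exp(t), sustituimos t = log(2) para obtener s = 12.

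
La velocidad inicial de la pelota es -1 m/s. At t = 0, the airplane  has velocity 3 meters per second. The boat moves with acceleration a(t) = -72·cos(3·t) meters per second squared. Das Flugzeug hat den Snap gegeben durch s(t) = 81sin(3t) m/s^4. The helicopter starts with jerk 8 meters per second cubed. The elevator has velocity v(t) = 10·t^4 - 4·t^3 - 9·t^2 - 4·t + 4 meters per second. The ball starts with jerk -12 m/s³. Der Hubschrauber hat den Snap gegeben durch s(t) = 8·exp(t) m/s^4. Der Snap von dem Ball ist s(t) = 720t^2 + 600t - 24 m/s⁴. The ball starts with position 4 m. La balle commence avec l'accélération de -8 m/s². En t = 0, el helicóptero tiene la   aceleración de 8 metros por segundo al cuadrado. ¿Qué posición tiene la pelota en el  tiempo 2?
Para resolver esto, necesitamos tomar 4 integrales de nuestra ecuación del snap s(t) = 720·t^2 + 600·t - 24. La integral del snap es la sacudida. Usando j(0) = -12, obtenemos j(t) = 240·t^3 + 300·t^2 - 24·t - 12. La antiderivada de la sacudida, con a(0) = -8, da la aceleración: a(t) = 60·t^4 + 100·t^3 - 12·t^2 - 12·t - 8. Integrando la aceleración y usando la condición inicial v(0) = -1, obtenemos v(t) = 12·t^5 + 25·t^4 - 4·t^3 - 6·t^2 - 8·t - 1. La integral de la velocidad, con x(0) = 4, da la posición: x(t) = 2·t^6 + 5·t^5 - t^4 - 2·t^3 - 4·t^2 - t + 4. Usando x(t) = 2·t^6 + 5·t^5 - t^4 - 2·t^3 - 4·t^2 - t + 4 y sustituyendo t = 2, encontramos x = 242.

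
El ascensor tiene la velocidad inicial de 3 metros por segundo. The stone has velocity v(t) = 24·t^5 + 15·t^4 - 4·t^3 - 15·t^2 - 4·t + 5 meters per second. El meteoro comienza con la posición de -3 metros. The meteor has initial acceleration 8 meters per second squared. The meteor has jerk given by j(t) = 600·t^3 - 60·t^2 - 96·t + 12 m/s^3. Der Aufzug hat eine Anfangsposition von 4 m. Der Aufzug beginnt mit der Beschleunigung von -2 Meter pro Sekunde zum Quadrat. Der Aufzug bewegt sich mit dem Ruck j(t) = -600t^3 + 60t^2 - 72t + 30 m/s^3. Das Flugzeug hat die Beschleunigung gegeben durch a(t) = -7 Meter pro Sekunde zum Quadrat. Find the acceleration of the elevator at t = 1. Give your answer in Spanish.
Para resolver esto, necesitamos tomar 1 antiderivada de nuestra ecuación de la sacudida j(t) = -600·t^3 + 60·t^2 - 72·t + 30. Tomando ∫j(t)dt y aplicando a(0) = -2, encontramos a(t) = -150·t^4 + 20·t^3 - 36·t^2 + 30·t - 2. De la ecuación de la aceleración a(t) = -150·t^4 + 20·t^3 - 36·t^2 + 30·t - 2, sustituimos t = 1 para obtener a = -138.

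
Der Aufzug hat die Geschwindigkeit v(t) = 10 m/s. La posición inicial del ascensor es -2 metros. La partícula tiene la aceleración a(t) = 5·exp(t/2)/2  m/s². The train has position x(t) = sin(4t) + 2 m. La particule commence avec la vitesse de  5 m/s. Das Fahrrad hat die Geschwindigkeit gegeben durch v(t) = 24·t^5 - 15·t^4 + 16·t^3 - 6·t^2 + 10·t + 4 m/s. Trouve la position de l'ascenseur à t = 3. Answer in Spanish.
Debemos encontrar la antiderivada de nuestra ecuación de la velocidad v(t) = 10 1 vez. Integrando la velocidad y usando la condición inicial x(0) = -2, obtenemos x(t) = 10·t - 2. De la ecuación de la posición x(t) = 10·t - 2, sustituimos t = 3 para obtener x = 28.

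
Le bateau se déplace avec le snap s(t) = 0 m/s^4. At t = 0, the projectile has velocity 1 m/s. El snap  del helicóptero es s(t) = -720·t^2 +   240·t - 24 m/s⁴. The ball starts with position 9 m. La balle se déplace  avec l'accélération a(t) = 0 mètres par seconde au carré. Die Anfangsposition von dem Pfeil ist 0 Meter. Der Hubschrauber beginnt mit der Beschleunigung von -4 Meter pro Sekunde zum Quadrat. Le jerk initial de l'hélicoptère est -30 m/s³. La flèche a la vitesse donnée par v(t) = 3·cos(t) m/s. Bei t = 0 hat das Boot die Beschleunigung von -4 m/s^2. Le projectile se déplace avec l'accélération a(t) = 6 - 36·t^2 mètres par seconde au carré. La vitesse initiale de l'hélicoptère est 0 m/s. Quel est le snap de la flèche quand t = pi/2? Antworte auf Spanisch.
Partiendo de la velocidad v(t) = 3·cos(t), tomamos 3 derivadas. Tomando d/dt de v(t), encontramos a(t) = -3·sin(t). Derivando la aceleración, obtenemos la sacudida: j(t) = -3·cos(t). La derivada de la sacudida da el snap: s(t) = 3·sin(t). De la ecuación del snap s(t) = 3·sin(t), sustituimos t = pi/2 para obtener s = 3.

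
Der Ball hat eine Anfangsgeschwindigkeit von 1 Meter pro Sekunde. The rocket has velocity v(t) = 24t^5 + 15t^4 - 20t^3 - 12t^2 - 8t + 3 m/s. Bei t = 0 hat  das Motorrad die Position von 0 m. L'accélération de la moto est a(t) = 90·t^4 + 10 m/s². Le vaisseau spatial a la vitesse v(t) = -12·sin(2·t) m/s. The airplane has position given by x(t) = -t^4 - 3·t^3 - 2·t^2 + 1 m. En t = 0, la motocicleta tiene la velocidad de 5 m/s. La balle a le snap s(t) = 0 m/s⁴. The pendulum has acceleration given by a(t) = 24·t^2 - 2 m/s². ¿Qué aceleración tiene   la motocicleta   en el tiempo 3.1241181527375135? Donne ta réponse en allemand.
Mit a(t) = 90·t^4 + 10 und Einsetzen von t = 3.1241181527375135, finden wir a = 8583.38468441590.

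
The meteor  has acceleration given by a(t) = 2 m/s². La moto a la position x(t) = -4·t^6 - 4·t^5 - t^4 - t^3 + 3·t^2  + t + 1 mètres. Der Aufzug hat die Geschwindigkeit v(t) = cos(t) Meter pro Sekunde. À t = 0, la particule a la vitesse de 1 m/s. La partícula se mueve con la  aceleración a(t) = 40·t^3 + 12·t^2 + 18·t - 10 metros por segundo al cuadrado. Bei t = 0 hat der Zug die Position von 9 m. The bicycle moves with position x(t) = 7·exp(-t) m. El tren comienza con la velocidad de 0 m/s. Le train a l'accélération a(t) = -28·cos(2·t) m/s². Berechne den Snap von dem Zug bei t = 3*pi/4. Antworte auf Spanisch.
Partiendo de la aceleración a(t) = -28·cos(2·t), tomamos 2 derivadas. Tomando d/dt de a(t), encontramos j(t) = 56·sin(2·t). Derivando la sacudida, obtenemos el snap: s(t) = 112·cos(2·t). De la ecuación del snap s(t) = 112·cos(2·t), sustituimos t = 3*pi/4 para obtener s = 0.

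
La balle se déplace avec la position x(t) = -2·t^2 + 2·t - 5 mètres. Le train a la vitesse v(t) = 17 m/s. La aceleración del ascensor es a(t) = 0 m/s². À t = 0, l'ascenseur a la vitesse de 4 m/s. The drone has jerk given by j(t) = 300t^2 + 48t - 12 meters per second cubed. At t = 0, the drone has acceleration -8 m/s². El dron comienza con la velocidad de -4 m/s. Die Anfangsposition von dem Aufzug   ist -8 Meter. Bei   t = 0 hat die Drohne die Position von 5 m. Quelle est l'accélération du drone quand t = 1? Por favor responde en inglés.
To find the answer, we compute 1 integral of j(t) = 300·t^2 + 48·t - 12. Integrating jerk and using the initial condition a(0) = -8, we get a(t) = 100·t^3 + 24·t^2 - 12·t - 8. Using a(t) = 100·t^3 + 24·t^2 - 12·t - 8 and substituting t = 1, we find a = 104.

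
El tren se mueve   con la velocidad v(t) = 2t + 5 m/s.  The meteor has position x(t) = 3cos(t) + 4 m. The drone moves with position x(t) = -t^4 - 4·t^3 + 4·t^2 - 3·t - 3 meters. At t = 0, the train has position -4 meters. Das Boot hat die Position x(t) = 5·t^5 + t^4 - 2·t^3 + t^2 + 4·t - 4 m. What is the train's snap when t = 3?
Starting from velocity v(t) = 2·t + 5, we take 3 derivatives. The derivative of velocity gives acceleration: a(t) = 2. Taking d/dt of a(t), we find j(t) = 0. The derivative of jerk gives snap: s(t) = 0. From the given snap equation s(t) = 0, we substitute t = 3 to get s = 0.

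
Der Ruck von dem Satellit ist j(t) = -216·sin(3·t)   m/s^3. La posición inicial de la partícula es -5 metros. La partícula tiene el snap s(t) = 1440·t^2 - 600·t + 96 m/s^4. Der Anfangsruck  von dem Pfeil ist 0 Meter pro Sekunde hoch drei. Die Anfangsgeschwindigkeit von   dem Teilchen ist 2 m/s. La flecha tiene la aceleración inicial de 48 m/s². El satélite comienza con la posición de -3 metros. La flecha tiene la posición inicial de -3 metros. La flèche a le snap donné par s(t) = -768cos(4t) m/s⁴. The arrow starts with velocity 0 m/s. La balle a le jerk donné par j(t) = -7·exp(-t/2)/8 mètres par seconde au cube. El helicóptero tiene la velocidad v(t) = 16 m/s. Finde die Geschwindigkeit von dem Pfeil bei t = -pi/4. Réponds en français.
Pour résoudre ceci, nous devons prendre 3 intégrales de notre équation du snap s(t) = -768·cos(4·t). La primitive du snap, avec j(0) = 0, donne le jerk: j(t) = -192·sin(4·t). La primitive du jerk est l'accélération. En utilisant a(0) = 48, nous obtenons a(t) = 48·cos(4·t). L'intégrale de l'accélération, avec v(0) = 0, donne la vitesse: v(t) = 12·sin(4·t). Nous avons la vitesse v(t) = 12·sin(4·t). En substituant t = -pi/4: v(-pi/4) = 0.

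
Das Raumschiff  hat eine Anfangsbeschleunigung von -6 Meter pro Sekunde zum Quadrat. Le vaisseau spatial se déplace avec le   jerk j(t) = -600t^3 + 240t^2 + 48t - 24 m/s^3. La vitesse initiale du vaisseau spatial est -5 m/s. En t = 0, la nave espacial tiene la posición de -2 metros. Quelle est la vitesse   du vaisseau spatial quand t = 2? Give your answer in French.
En partant du jerk j(t) = -600·t^3 + 240·t^2 + 48·t - 24, nous prenons 2 primitives. L'intégrale du jerk est l'accélération. En utilisant a(0) = -6, nous obtenons a(t) = -150·t^4 + 80·t^3 + 24·t^2 - 24·t - 6. En prenant ∫a(t)dt et en appliquant v(0) = -5, nous trouvons v(t) = -30·t^5 + 20·t^4 + 8·t^3 - 12·t^2 - 6·t - 5. De l'équation de la vitesse v(t) = -30·t^5 + 20·t^4 + 8·t^3 - 12·t^2 - 6·t - 5, nous substituons t = 2 pour obtenir v = -641.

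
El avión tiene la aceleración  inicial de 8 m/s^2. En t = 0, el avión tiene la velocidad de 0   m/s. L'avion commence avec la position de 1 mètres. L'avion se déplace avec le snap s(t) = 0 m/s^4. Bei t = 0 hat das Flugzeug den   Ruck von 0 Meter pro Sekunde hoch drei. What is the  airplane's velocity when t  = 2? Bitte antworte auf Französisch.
Nous devons trouver la primitive de notre équation du snap s(t) = 0 3 fois. En intégrant le snap et en utilisant la condition initiale j(0) = 0, nous obtenons j(t) = 0. En prenant ∫j(t)dt et en appliquant a(0) = 8, nous trouvons a(t) = 8. En prenant ∫a(t)dt et en appliquant v(0) = 0, nous trouvons v(t) = 8·t. Nous avons la vitesse v(t) = 8·t. En substituant t = 2: v(2) = 16.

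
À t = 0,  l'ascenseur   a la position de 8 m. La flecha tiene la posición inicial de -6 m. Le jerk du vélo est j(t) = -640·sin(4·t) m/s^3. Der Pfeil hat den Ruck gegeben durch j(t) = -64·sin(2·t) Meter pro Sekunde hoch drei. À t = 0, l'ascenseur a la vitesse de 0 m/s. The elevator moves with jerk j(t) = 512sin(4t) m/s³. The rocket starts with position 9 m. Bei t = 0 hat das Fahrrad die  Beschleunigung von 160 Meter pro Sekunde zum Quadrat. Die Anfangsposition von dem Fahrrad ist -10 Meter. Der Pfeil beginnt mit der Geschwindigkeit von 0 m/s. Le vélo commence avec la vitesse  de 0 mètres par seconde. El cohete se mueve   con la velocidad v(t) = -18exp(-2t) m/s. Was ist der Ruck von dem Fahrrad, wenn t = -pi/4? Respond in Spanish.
Usando j(t) = -640·sin(4·t) y sustituyendo t = -pi/4, encontramos j = 0.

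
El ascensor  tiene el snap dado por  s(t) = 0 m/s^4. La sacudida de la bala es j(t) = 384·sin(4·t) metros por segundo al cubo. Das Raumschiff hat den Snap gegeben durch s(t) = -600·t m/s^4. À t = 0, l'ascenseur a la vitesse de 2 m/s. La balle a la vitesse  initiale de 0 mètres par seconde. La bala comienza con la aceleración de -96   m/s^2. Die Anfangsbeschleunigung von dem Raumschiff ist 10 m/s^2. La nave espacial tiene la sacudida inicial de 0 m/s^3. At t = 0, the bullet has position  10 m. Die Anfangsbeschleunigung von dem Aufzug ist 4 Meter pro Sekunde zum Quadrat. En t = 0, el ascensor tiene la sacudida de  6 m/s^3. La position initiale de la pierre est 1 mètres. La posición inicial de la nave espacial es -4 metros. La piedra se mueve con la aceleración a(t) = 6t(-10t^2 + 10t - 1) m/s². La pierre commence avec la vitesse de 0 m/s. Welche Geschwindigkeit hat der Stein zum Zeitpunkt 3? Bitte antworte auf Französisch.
Nous devons trouver l'intégrale de notre équation de l'accélération a(t) = 6·t·(-10·t^2 + 10·t - 1) 1 fois. En prenant ∫a(t)dt et en appliquant v(0) = 0, nous trouvons v(t) = t^2·(-15·t^2 + 20·t - 3). De l'équation de la vitesse v(t) = t^2·(-15·t^2 + 20·t - 3), nous substituons t = 3 pour obtenir v = -702.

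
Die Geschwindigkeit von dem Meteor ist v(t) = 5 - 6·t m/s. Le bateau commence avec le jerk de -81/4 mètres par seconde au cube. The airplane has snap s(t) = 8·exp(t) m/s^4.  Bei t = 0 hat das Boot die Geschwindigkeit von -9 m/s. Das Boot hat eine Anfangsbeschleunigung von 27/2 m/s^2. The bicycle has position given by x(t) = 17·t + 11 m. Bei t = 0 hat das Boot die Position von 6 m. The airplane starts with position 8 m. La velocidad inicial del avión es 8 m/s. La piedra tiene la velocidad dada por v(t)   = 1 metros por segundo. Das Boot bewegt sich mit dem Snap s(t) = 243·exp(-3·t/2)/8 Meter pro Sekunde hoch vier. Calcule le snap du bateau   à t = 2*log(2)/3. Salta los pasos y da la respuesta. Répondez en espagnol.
s(2*log(2)/3) = 243/16.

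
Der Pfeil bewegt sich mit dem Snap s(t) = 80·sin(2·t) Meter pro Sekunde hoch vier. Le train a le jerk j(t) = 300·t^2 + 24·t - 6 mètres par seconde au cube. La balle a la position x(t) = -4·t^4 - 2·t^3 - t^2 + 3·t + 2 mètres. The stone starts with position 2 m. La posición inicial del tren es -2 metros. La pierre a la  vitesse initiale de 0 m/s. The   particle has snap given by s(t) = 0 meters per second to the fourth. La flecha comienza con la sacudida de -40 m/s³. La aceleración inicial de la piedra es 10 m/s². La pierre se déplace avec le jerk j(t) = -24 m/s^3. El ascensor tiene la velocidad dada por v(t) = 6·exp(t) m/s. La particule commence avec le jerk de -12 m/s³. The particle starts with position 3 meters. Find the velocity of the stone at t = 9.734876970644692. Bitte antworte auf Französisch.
Pour résoudre ceci, nous devons prendre 2 intégrales de notre équation du jerk j(t) = -24. La primitive du jerk, avec a(0) = 10, donne l'accélération: a(t) = 10 - 24·t. En prenant ∫a(t)dt et en appliquant v(0) = 0, nous trouvons v(t) = 2·t·(5 - 6·t). De l'équation de la vitesse v(t) = 2·t·(5 - 6·t), nous substituons t = 9.734876970644692 pour obtenir v = -1039.86518589661.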